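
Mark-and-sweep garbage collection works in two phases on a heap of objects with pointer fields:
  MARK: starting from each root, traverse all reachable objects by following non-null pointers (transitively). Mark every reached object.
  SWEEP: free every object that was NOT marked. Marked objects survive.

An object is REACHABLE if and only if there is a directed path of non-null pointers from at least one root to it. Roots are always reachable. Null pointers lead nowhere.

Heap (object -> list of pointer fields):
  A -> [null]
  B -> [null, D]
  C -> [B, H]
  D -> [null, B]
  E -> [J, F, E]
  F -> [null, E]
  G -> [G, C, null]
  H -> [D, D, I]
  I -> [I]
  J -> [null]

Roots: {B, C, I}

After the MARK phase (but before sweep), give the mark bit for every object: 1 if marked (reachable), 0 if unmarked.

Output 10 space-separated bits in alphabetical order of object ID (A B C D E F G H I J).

Answer: 0 1 1 1 0 0 0 1 1 0

Derivation:
Roots: B C I
Mark B: refs=null D, marked=B
Mark C: refs=B H, marked=B C
Mark I: refs=I, marked=B C I
Mark D: refs=null B, marked=B C D I
Mark H: refs=D D I, marked=B C D H I
Unmarked (collected): A E F G J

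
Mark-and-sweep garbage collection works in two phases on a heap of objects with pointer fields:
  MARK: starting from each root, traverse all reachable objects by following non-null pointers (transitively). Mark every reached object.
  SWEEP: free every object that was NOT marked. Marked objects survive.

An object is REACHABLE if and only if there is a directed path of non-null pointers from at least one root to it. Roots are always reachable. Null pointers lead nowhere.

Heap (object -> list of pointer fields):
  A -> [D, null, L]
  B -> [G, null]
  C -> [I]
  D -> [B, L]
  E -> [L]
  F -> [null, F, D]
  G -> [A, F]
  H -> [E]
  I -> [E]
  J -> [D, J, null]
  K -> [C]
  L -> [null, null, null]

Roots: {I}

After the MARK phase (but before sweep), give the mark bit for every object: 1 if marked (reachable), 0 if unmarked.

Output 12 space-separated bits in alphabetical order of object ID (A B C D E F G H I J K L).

Answer: 0 0 0 0 1 0 0 0 1 0 0 1

Derivation:
Roots: I
Mark I: refs=E, marked=I
Mark E: refs=L, marked=E I
Mark L: refs=null null null, marked=E I L
Unmarked (collected): A B C D F G H J K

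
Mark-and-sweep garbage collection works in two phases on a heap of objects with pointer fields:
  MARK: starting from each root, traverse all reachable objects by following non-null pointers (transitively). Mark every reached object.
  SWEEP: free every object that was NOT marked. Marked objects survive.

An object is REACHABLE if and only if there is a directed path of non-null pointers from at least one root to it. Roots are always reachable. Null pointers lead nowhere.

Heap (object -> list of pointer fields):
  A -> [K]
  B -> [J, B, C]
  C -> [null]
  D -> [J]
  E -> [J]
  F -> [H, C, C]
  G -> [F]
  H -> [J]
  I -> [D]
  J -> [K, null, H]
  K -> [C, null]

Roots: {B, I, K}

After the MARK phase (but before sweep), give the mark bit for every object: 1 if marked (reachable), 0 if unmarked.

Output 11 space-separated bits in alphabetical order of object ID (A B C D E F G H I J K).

Answer: 0 1 1 1 0 0 0 1 1 1 1

Derivation:
Roots: B I K
Mark B: refs=J B C, marked=B
Mark I: refs=D, marked=B I
Mark K: refs=C null, marked=B I K
Mark J: refs=K null H, marked=B I J K
Mark C: refs=null, marked=B C I J K
Mark D: refs=J, marked=B C D I J K
Mark H: refs=J, marked=B C D H I J K
Unmarked (collected): A E F G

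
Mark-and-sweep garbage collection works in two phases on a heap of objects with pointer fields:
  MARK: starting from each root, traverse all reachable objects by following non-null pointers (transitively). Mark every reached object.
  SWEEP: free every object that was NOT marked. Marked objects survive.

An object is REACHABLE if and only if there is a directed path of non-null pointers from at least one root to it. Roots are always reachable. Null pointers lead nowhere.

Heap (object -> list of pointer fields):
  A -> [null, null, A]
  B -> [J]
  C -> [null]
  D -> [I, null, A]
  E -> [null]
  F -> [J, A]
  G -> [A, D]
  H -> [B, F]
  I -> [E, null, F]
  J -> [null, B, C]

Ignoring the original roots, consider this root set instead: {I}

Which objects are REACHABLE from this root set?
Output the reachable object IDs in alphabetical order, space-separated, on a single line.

Roots: I
Mark I: refs=E null F, marked=I
Mark E: refs=null, marked=E I
Mark F: refs=J A, marked=E F I
Mark J: refs=null B C, marked=E F I J
Mark A: refs=null null A, marked=A E F I J
Mark B: refs=J, marked=A B E F I J
Mark C: refs=null, marked=A B C E F I J
Unmarked (collected): D G H

Answer: A B C E F I J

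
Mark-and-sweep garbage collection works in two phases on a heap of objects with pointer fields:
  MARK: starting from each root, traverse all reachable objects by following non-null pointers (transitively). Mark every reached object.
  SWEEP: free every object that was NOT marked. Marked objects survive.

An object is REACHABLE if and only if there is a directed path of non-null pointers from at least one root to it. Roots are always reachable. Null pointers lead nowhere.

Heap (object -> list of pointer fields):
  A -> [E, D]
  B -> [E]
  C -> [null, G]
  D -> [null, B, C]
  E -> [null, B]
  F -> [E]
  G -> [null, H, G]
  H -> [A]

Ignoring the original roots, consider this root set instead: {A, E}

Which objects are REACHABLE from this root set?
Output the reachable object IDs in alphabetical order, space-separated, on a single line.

Roots: A E
Mark A: refs=E D, marked=A
Mark E: refs=null B, marked=A E
Mark D: refs=null B C, marked=A D E
Mark B: refs=E, marked=A B D E
Mark C: refs=null G, marked=A B C D E
Mark G: refs=null H G, marked=A B C D E G
Mark H: refs=A, marked=A B C D E G H
Unmarked (collected): F

Answer: A B C D E G H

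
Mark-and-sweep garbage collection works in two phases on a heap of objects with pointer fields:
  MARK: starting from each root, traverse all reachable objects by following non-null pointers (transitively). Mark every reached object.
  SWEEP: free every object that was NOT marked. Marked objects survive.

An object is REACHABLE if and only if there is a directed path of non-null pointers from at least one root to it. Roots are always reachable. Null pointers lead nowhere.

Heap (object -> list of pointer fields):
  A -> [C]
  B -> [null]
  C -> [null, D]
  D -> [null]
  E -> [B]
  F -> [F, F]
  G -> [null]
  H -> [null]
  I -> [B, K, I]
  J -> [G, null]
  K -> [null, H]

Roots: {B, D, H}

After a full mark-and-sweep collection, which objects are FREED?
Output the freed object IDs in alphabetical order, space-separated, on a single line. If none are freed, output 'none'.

Roots: B D H
Mark B: refs=null, marked=B
Mark D: refs=null, marked=B D
Mark H: refs=null, marked=B D H
Unmarked (collected): A C E F G I J K

Answer: A C E F G I J K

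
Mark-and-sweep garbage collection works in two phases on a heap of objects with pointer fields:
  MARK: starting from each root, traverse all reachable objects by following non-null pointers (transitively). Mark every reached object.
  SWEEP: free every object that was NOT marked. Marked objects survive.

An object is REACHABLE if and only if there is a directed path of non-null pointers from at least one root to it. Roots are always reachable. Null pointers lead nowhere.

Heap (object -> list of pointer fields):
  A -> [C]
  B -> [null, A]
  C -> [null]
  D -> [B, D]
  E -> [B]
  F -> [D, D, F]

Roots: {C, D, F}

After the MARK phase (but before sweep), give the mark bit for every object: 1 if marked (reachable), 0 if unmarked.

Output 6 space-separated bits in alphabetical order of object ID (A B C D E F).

Answer: 1 1 1 1 0 1

Derivation:
Roots: C D F
Mark C: refs=null, marked=C
Mark D: refs=B D, marked=C D
Mark F: refs=D D F, marked=C D F
Mark B: refs=null A, marked=B C D F
Mark A: refs=C, marked=A B C D F
Unmarked (collected): E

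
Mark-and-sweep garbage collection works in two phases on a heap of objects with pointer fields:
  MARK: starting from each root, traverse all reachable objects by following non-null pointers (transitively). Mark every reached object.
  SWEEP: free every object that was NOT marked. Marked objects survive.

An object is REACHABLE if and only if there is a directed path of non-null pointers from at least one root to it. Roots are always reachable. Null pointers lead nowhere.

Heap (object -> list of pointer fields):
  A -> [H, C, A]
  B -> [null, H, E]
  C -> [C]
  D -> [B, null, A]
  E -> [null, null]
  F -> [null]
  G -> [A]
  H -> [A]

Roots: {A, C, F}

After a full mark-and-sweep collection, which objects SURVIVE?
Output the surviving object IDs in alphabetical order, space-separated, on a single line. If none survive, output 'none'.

Answer: A C F H

Derivation:
Roots: A C F
Mark A: refs=H C A, marked=A
Mark C: refs=C, marked=A C
Mark F: refs=null, marked=A C F
Mark H: refs=A, marked=A C F H
Unmarked (collected): B D E G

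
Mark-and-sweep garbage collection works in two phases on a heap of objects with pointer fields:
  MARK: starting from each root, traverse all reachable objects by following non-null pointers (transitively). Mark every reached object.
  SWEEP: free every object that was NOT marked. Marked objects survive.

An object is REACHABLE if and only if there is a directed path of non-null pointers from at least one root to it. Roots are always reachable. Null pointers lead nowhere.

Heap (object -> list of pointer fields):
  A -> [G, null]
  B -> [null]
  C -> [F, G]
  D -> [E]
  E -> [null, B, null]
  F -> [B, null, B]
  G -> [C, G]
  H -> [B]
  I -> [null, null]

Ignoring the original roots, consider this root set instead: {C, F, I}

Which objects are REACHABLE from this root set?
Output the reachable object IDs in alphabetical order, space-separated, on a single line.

Roots: C F I
Mark C: refs=F G, marked=C
Mark F: refs=B null B, marked=C F
Mark I: refs=null null, marked=C F I
Mark G: refs=C G, marked=C F G I
Mark B: refs=null, marked=B C F G I
Unmarked (collected): A D E H

Answer: B C F G I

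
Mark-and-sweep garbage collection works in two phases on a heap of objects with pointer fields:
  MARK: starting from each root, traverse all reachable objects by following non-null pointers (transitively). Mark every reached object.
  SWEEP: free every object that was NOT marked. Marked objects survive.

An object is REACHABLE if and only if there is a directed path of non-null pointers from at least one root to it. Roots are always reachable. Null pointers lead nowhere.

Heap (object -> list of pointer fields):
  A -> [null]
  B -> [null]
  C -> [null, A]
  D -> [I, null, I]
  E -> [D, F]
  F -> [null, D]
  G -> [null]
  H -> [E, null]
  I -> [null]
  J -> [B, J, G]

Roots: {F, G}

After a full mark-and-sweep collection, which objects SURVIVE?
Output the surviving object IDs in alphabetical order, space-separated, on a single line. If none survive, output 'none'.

Answer: D F G I

Derivation:
Roots: F G
Mark F: refs=null D, marked=F
Mark G: refs=null, marked=F G
Mark D: refs=I null I, marked=D F G
Mark I: refs=null, marked=D F G I
Unmarked (collected): A B C E H J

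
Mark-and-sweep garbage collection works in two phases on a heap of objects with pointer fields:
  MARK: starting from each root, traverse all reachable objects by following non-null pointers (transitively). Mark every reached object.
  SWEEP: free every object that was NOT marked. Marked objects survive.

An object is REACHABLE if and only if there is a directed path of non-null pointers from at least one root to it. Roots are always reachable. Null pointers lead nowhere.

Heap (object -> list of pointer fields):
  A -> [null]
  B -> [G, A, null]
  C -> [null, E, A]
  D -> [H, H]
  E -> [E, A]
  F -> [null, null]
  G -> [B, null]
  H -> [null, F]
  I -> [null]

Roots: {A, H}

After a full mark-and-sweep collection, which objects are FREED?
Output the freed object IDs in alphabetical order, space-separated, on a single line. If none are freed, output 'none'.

Answer: B C D E G I

Derivation:
Roots: A H
Mark A: refs=null, marked=A
Mark H: refs=null F, marked=A H
Mark F: refs=null null, marked=A F H
Unmarked (collected): B C D E G I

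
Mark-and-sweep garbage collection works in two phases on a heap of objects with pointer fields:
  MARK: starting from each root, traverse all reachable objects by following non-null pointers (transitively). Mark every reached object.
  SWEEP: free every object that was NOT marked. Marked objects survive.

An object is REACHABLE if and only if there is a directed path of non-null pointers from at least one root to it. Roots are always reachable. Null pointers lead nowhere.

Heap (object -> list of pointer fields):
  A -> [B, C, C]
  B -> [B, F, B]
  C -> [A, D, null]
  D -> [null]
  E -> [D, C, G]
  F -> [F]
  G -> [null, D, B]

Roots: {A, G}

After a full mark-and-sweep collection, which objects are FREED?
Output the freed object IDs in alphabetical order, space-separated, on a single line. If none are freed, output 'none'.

Answer: E

Derivation:
Roots: A G
Mark A: refs=B C C, marked=A
Mark G: refs=null D B, marked=A G
Mark B: refs=B F B, marked=A B G
Mark C: refs=A D null, marked=A B C G
Mark D: refs=null, marked=A B C D G
Mark F: refs=F, marked=A B C D F G
Unmarked (collected): E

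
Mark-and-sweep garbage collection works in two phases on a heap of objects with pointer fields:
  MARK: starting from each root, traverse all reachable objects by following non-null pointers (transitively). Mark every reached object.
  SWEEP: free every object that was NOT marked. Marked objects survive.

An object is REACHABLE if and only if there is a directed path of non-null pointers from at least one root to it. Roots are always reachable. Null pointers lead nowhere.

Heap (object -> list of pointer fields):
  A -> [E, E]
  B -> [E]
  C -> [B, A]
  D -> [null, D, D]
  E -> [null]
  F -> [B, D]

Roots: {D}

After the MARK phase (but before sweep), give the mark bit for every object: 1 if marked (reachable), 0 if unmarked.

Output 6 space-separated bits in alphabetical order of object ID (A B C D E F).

Roots: D
Mark D: refs=null D D, marked=D
Unmarked (collected): A B C E F

Answer: 0 0 0 1 0 0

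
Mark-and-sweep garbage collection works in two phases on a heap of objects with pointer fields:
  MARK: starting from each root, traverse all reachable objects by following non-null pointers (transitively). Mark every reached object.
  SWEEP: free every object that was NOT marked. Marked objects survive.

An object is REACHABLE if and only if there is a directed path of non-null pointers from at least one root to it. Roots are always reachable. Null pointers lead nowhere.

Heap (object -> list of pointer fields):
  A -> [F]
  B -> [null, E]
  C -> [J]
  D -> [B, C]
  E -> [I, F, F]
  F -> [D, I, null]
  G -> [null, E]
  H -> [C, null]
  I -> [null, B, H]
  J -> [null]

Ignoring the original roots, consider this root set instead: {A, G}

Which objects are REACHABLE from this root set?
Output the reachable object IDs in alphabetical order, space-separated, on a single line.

Roots: A G
Mark A: refs=F, marked=A
Mark G: refs=null E, marked=A G
Mark F: refs=D I null, marked=A F G
Mark E: refs=I F F, marked=A E F G
Mark D: refs=B C, marked=A D E F G
Mark I: refs=null B H, marked=A D E F G I
Mark B: refs=null E, marked=A B D E F G I
Mark C: refs=J, marked=A B C D E F G I
Mark H: refs=C null, marked=A B C D E F G H I
Mark J: refs=null, marked=A B C D E F G H I J
Unmarked (collected): (none)

Answer: A B C D E F G H I J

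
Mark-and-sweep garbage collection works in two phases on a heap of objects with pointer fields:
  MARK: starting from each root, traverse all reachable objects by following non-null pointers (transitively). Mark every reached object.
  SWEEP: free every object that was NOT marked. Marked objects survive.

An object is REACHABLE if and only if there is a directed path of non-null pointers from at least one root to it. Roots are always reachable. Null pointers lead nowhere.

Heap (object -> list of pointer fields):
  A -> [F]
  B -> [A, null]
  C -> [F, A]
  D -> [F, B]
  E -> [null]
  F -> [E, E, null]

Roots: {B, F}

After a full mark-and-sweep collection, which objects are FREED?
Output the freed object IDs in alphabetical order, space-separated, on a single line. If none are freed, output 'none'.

Answer: C D

Derivation:
Roots: B F
Mark B: refs=A null, marked=B
Mark F: refs=E E null, marked=B F
Mark A: refs=F, marked=A B F
Mark E: refs=null, marked=A B E F
Unmarked (collected): C D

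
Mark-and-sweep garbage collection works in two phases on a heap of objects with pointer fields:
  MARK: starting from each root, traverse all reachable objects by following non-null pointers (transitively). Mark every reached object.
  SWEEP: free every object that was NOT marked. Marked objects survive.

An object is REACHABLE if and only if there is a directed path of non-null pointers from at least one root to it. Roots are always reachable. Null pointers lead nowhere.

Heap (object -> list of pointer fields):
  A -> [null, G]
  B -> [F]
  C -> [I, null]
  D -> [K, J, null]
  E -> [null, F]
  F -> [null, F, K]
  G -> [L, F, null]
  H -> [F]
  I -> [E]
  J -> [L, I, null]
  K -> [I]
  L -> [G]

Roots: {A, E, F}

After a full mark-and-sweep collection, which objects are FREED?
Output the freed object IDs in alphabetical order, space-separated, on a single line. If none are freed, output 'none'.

Answer: B C D H J

Derivation:
Roots: A E F
Mark A: refs=null G, marked=A
Mark E: refs=null F, marked=A E
Mark F: refs=null F K, marked=A E F
Mark G: refs=L F null, marked=A E F G
Mark K: refs=I, marked=A E F G K
Mark L: refs=G, marked=A E F G K L
Mark I: refs=E, marked=A E F G I K L
Unmarked (collected): B C D H J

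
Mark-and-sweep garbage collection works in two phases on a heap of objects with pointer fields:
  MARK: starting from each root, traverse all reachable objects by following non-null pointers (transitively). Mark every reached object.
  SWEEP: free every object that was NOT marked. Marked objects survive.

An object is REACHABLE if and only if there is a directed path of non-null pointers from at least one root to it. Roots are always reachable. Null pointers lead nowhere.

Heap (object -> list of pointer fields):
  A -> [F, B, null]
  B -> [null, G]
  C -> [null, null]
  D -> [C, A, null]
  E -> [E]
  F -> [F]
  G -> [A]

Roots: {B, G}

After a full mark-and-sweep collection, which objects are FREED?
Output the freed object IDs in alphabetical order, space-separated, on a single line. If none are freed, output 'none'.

Roots: B G
Mark B: refs=null G, marked=B
Mark G: refs=A, marked=B G
Mark A: refs=F B null, marked=A B G
Mark F: refs=F, marked=A B F G
Unmarked (collected): C D E

Answer: C D E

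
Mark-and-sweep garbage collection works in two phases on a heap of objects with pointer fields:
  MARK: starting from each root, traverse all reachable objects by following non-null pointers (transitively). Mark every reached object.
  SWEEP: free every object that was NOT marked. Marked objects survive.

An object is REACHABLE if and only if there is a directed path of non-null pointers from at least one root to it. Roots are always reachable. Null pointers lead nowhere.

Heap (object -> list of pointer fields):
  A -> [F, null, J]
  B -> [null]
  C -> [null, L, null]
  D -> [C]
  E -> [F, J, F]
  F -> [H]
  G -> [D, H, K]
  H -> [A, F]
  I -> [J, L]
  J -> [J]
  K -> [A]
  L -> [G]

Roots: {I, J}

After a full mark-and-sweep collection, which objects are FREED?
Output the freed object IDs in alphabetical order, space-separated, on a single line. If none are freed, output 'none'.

Answer: B E

Derivation:
Roots: I J
Mark I: refs=J L, marked=I
Mark J: refs=J, marked=I J
Mark L: refs=G, marked=I J L
Mark G: refs=D H K, marked=G I J L
Mark D: refs=C, marked=D G I J L
Mark H: refs=A F, marked=D G H I J L
Mark K: refs=A, marked=D G H I J K L
Mark C: refs=null L null, marked=C D G H I J K L
Mark A: refs=F null J, marked=A C D G H I J K L
Mark F: refs=H, marked=A C D F G H I J K L
Unmarked (collected): B E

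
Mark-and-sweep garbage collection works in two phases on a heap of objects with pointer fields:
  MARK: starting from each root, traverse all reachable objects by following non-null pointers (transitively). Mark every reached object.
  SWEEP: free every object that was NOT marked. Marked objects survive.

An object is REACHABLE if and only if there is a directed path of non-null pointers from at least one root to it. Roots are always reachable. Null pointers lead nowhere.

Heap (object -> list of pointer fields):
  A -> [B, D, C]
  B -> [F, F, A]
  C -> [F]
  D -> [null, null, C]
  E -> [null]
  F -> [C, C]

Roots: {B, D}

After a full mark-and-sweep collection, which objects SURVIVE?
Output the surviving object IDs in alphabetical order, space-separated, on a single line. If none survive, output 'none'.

Answer: A B C D F

Derivation:
Roots: B D
Mark B: refs=F F A, marked=B
Mark D: refs=null null C, marked=B D
Mark F: refs=C C, marked=B D F
Mark A: refs=B D C, marked=A B D F
Mark C: refs=F, marked=A B C D F
Unmarked (collected): E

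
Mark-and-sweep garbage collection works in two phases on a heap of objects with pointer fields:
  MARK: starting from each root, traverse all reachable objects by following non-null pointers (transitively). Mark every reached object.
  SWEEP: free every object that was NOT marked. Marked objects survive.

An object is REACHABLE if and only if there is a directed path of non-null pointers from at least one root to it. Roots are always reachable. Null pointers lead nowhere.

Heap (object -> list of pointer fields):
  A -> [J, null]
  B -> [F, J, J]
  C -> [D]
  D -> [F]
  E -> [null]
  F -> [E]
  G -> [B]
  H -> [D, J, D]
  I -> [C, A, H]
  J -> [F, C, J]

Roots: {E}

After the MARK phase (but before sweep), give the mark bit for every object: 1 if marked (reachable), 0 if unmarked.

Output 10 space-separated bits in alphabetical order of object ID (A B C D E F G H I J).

Answer: 0 0 0 0 1 0 0 0 0 0

Derivation:
Roots: E
Mark E: refs=null, marked=E
Unmarked (collected): A B C D F G H I J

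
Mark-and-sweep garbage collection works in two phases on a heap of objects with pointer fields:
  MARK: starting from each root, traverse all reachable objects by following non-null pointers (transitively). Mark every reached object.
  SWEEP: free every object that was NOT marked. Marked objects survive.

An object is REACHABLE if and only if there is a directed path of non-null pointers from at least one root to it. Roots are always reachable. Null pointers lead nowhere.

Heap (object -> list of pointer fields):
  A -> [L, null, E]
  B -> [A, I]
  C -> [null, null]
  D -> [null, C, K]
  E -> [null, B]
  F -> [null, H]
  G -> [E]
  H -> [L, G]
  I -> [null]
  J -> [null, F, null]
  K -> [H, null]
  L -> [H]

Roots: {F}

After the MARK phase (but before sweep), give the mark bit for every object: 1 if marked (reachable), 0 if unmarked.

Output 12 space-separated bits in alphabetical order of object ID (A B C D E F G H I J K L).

Roots: F
Mark F: refs=null H, marked=F
Mark H: refs=L G, marked=F H
Mark L: refs=H, marked=F H L
Mark G: refs=E, marked=F G H L
Mark E: refs=null B, marked=E F G H L
Mark B: refs=A I, marked=B E F G H L
Mark A: refs=L null E, marked=A B E F G H L
Mark I: refs=null, marked=A B E F G H I L
Unmarked (collected): C D J K

Answer: 1 1 0 0 1 1 1 1 1 0 0 1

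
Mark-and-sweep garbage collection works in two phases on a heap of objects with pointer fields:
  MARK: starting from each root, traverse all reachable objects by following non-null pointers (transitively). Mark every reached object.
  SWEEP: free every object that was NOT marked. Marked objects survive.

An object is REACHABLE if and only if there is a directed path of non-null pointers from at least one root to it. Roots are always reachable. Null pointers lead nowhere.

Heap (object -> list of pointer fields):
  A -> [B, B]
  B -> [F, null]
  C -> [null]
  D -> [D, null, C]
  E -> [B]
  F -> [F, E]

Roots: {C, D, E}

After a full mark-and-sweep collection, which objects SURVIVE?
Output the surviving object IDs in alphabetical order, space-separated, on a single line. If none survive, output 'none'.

Answer: B C D E F

Derivation:
Roots: C D E
Mark C: refs=null, marked=C
Mark D: refs=D null C, marked=C D
Mark E: refs=B, marked=C D E
Mark B: refs=F null, marked=B C D E
Mark F: refs=F E, marked=B C D E F
Unmarked (collected): A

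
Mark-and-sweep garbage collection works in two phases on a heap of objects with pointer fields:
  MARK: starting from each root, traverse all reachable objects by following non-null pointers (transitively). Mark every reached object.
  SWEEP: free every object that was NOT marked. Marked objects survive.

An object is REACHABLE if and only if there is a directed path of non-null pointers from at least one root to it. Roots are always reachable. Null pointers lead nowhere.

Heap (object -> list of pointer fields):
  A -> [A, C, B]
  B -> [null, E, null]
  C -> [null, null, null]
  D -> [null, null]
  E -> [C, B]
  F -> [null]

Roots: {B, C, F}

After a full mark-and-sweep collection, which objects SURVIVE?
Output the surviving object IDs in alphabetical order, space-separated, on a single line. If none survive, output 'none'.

Roots: B C F
Mark B: refs=null E null, marked=B
Mark C: refs=null null null, marked=B C
Mark F: refs=null, marked=B C F
Mark E: refs=C B, marked=B C E F
Unmarked (collected): A D

Answer: B C E F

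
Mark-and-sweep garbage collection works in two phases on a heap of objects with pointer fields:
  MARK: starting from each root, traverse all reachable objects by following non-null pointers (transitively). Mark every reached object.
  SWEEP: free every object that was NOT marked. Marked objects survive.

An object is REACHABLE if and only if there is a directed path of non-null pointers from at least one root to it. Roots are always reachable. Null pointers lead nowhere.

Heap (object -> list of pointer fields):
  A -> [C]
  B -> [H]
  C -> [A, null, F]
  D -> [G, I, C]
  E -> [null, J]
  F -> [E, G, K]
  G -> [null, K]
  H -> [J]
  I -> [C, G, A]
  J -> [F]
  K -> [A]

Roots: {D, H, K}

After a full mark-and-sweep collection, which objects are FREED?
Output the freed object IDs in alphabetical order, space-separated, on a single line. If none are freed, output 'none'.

Roots: D H K
Mark D: refs=G I C, marked=D
Mark H: refs=J, marked=D H
Mark K: refs=A, marked=D H K
Mark G: refs=null K, marked=D G H K
Mark I: refs=C G A, marked=D G H I K
Mark C: refs=A null F, marked=C D G H I K
Mark J: refs=F, marked=C D G H I J K
Mark A: refs=C, marked=A C D G H I J K
Mark F: refs=E G K, marked=A C D F G H I J K
Mark E: refs=null J, marked=A C D E F G H I J K
Unmarked (collected): B

Answer: B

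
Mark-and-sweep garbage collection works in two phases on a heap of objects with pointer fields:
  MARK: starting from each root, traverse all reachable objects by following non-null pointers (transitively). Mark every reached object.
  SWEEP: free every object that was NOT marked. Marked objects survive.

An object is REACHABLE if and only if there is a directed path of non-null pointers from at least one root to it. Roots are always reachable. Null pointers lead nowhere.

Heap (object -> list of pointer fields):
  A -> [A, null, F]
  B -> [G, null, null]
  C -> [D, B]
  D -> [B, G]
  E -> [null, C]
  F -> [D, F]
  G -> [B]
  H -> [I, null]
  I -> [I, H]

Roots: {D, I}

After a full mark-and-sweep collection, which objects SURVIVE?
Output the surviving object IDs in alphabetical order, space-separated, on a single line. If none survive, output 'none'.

Answer: B D G H I

Derivation:
Roots: D I
Mark D: refs=B G, marked=D
Mark I: refs=I H, marked=D I
Mark B: refs=G null null, marked=B D I
Mark G: refs=B, marked=B D G I
Mark H: refs=I null, marked=B D G H I
Unmarked (collected): A C E F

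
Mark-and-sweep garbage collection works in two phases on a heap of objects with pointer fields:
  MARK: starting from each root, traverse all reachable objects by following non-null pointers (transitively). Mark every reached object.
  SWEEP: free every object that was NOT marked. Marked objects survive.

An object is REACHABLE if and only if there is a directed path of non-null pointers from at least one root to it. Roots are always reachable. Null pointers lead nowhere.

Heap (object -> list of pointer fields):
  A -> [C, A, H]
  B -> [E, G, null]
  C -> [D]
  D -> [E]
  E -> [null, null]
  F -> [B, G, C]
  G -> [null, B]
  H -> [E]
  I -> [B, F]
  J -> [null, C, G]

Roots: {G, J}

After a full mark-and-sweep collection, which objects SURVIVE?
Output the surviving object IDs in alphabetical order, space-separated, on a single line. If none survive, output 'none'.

Answer: B C D E G J

Derivation:
Roots: G J
Mark G: refs=null B, marked=G
Mark J: refs=null C G, marked=G J
Mark B: refs=E G null, marked=B G J
Mark C: refs=D, marked=B C G J
Mark E: refs=null null, marked=B C E G J
Mark D: refs=E, marked=B C D E G J
Unmarked (collected): A F H I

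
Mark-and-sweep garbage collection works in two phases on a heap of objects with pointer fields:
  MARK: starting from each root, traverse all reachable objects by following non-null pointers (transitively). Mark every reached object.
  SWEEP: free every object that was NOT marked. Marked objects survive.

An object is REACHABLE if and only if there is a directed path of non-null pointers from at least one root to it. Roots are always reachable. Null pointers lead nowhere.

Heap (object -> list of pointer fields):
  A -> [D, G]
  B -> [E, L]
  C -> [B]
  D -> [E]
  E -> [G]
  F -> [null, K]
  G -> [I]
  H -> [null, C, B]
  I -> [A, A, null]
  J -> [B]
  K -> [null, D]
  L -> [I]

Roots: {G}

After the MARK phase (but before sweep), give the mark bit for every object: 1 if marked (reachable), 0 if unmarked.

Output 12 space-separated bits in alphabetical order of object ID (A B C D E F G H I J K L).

Answer: 1 0 0 1 1 0 1 0 1 0 0 0

Derivation:
Roots: G
Mark G: refs=I, marked=G
Mark I: refs=A A null, marked=G I
Mark A: refs=D G, marked=A G I
Mark D: refs=E, marked=A D G I
Mark E: refs=G, marked=A D E G I
Unmarked (collected): B C F H J K L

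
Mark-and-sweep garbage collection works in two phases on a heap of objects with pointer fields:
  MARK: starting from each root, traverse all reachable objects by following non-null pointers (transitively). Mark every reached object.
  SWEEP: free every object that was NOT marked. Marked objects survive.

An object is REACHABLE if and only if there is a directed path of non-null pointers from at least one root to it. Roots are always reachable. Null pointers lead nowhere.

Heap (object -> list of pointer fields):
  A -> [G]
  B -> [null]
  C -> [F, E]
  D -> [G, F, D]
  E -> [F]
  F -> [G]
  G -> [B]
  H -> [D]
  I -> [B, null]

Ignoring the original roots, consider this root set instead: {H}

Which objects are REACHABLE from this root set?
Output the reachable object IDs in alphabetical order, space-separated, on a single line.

Answer: B D F G H

Derivation:
Roots: H
Mark H: refs=D, marked=H
Mark D: refs=G F D, marked=D H
Mark G: refs=B, marked=D G H
Mark F: refs=G, marked=D F G H
Mark B: refs=null, marked=B D F G H
Unmarked (collected): A C E I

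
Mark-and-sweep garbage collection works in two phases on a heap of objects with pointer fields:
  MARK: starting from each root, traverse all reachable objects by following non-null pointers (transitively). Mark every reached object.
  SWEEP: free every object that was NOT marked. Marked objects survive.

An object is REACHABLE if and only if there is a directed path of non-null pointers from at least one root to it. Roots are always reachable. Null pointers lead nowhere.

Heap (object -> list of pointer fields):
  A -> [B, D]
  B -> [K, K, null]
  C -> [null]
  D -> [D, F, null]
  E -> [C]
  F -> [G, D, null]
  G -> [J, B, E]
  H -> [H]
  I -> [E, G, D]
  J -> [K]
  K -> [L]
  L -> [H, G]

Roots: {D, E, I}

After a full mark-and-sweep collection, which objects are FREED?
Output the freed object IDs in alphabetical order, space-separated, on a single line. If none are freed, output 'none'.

Answer: A

Derivation:
Roots: D E I
Mark D: refs=D F null, marked=D
Mark E: refs=C, marked=D E
Mark I: refs=E G D, marked=D E I
Mark F: refs=G D null, marked=D E F I
Mark C: refs=null, marked=C D E F I
Mark G: refs=J B E, marked=C D E F G I
Mark J: refs=K, marked=C D E F G I J
Mark B: refs=K K null, marked=B C D E F G I J
Mark K: refs=L, marked=B C D E F G I J K
Mark L: refs=H G, marked=B C D E F G I J K L
Mark H: refs=H, marked=B C D E F G H I J K L
Unmarked (collected): A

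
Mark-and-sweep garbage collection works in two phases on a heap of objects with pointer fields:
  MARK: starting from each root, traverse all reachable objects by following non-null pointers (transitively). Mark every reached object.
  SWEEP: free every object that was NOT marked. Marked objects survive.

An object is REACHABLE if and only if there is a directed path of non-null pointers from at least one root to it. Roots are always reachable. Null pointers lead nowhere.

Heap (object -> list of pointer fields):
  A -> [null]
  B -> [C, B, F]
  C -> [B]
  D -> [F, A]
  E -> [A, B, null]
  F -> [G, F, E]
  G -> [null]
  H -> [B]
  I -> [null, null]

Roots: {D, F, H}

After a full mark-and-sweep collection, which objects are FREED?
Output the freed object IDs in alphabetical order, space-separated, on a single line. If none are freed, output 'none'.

Answer: I

Derivation:
Roots: D F H
Mark D: refs=F A, marked=D
Mark F: refs=G F E, marked=D F
Mark H: refs=B, marked=D F H
Mark A: refs=null, marked=A D F H
Mark G: refs=null, marked=A D F G H
Mark E: refs=A B null, marked=A D E F G H
Mark B: refs=C B F, marked=A B D E F G H
Mark C: refs=B, marked=A B C D E F G H
Unmarked (collected): I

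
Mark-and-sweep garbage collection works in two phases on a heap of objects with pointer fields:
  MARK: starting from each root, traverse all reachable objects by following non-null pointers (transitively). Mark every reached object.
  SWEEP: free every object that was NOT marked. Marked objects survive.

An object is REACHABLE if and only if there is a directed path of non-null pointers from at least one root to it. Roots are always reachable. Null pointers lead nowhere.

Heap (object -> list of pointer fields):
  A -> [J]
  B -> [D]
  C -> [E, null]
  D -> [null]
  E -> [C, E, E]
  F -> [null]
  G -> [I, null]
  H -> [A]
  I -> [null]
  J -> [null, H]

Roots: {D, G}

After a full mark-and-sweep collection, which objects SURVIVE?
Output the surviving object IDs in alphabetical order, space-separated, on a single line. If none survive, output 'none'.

Roots: D G
Mark D: refs=null, marked=D
Mark G: refs=I null, marked=D G
Mark I: refs=null, marked=D G I
Unmarked (collected): A B C E F H J

Answer: D G I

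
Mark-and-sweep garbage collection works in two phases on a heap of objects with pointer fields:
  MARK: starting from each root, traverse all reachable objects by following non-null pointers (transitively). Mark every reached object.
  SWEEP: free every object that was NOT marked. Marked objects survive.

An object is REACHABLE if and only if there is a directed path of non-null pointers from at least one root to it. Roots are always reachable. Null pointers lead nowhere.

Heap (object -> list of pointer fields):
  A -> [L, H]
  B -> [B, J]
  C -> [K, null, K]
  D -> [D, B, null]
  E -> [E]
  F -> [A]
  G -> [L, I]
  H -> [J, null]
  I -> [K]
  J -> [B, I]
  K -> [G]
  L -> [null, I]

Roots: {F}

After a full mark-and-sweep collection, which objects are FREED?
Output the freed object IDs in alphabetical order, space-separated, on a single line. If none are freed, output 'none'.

Roots: F
Mark F: refs=A, marked=F
Mark A: refs=L H, marked=A F
Mark L: refs=null I, marked=A F L
Mark H: refs=J null, marked=A F H L
Mark I: refs=K, marked=A F H I L
Mark J: refs=B I, marked=A F H I J L
Mark K: refs=G, marked=A F H I J K L
Mark B: refs=B J, marked=A B F H I J K L
Mark G: refs=L I, marked=A B F G H I J K L
Unmarked (collected): C D E

Answer: C D E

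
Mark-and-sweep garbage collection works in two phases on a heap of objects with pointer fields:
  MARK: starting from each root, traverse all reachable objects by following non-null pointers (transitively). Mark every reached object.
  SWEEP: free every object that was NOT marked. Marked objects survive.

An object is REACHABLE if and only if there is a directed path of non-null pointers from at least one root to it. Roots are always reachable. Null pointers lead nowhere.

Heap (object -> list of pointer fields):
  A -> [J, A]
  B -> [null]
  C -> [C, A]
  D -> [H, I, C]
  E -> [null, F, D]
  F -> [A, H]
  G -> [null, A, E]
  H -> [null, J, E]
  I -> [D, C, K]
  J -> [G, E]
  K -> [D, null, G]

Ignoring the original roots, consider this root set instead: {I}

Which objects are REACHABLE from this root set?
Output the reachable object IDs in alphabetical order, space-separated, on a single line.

Answer: A C D E F G H I J K

Derivation:
Roots: I
Mark I: refs=D C K, marked=I
Mark D: refs=H I C, marked=D I
Mark C: refs=C A, marked=C D I
Mark K: refs=D null G, marked=C D I K
Mark H: refs=null J E, marked=C D H I K
Mark A: refs=J A, marked=A C D H I K
Mark G: refs=null A E, marked=A C D G H I K
Mark J: refs=G E, marked=A C D G H I J K
Mark E: refs=null F D, marked=A C D E G H I J K
Mark F: refs=A H, marked=A C D E F G H I J K
Unmarked (collected): B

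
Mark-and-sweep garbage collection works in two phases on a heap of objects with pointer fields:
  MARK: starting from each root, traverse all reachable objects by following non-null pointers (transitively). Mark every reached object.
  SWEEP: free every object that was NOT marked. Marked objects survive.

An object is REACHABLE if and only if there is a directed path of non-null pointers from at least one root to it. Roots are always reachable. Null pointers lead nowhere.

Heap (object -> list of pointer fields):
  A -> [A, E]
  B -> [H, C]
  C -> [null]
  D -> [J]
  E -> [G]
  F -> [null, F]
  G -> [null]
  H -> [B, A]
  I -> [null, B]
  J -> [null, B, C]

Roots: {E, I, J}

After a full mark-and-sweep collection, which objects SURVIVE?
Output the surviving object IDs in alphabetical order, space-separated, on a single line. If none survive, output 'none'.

Roots: E I J
Mark E: refs=G, marked=E
Mark I: refs=null B, marked=E I
Mark J: refs=null B C, marked=E I J
Mark G: refs=null, marked=E G I J
Mark B: refs=H C, marked=B E G I J
Mark C: refs=null, marked=B C E G I J
Mark H: refs=B A, marked=B C E G H I J
Mark A: refs=A E, marked=A B C E G H I J
Unmarked (collected): D F

Answer: A B C E G H I J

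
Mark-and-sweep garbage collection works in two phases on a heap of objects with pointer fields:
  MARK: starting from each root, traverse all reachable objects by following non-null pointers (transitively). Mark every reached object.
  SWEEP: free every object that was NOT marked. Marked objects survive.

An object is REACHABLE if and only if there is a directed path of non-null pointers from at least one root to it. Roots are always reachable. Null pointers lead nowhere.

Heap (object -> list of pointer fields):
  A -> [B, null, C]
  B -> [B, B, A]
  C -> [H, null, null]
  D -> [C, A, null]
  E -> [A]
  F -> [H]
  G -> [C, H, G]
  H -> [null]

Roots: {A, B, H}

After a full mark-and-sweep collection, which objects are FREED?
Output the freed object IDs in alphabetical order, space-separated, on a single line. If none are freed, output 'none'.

Roots: A B H
Mark A: refs=B null C, marked=A
Mark B: refs=B B A, marked=A B
Mark H: refs=null, marked=A B H
Mark C: refs=H null null, marked=A B C H
Unmarked (collected): D E F G

Answer: D E F G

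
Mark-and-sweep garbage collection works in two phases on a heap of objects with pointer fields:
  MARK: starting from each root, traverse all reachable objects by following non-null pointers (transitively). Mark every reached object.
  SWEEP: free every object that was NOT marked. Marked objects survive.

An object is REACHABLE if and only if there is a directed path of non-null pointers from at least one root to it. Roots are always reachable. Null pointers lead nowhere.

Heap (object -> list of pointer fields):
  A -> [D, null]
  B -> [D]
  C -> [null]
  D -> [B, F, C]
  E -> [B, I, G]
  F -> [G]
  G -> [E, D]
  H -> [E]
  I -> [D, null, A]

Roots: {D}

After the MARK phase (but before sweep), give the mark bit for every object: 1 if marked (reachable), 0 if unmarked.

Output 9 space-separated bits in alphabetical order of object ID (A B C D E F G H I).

Roots: D
Mark D: refs=B F C, marked=D
Mark B: refs=D, marked=B D
Mark F: refs=G, marked=B D F
Mark C: refs=null, marked=B C D F
Mark G: refs=E D, marked=B C D F G
Mark E: refs=B I G, marked=B C D E F G
Mark I: refs=D null A, marked=B C D E F G I
Mark A: refs=D null, marked=A B C D E F G I
Unmarked (collected): H

Answer: 1 1 1 1 1 1 1 0 1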